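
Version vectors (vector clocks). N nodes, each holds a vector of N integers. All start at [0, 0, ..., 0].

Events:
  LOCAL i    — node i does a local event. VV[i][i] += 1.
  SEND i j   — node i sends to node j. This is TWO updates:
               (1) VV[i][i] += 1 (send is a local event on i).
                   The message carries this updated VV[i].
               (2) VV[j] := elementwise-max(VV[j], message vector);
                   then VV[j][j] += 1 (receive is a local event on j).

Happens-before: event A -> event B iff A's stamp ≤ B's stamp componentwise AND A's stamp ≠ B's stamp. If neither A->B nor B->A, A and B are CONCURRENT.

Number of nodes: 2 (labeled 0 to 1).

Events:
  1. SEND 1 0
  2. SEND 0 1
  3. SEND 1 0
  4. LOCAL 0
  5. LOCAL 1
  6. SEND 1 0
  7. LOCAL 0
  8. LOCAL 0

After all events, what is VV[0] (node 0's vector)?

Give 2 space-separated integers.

Answer: 7 5

Derivation:
Initial: VV[0]=[0, 0]
Initial: VV[1]=[0, 0]
Event 1: SEND 1->0: VV[1][1]++ -> VV[1]=[0, 1], msg_vec=[0, 1]; VV[0]=max(VV[0],msg_vec) then VV[0][0]++ -> VV[0]=[1, 1]
Event 2: SEND 0->1: VV[0][0]++ -> VV[0]=[2, 1], msg_vec=[2, 1]; VV[1]=max(VV[1],msg_vec) then VV[1][1]++ -> VV[1]=[2, 2]
Event 3: SEND 1->0: VV[1][1]++ -> VV[1]=[2, 3], msg_vec=[2, 3]; VV[0]=max(VV[0],msg_vec) then VV[0][0]++ -> VV[0]=[3, 3]
Event 4: LOCAL 0: VV[0][0]++ -> VV[0]=[4, 3]
Event 5: LOCAL 1: VV[1][1]++ -> VV[1]=[2, 4]
Event 6: SEND 1->0: VV[1][1]++ -> VV[1]=[2, 5], msg_vec=[2, 5]; VV[0]=max(VV[0],msg_vec) then VV[0][0]++ -> VV[0]=[5, 5]
Event 7: LOCAL 0: VV[0][0]++ -> VV[0]=[6, 5]
Event 8: LOCAL 0: VV[0][0]++ -> VV[0]=[7, 5]
Final vectors: VV[0]=[7, 5]; VV[1]=[2, 5]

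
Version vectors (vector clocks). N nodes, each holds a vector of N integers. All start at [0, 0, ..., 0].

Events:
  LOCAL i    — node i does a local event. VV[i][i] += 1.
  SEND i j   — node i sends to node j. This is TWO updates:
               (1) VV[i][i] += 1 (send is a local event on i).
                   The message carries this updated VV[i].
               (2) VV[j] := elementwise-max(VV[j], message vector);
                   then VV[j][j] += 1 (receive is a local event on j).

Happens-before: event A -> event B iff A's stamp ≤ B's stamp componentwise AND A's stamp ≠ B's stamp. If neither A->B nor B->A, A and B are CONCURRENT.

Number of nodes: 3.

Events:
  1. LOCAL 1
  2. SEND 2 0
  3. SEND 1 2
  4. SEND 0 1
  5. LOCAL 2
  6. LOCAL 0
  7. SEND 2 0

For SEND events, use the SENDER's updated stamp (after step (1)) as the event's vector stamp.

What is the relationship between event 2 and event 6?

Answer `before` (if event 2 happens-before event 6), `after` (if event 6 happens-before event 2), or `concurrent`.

Initial: VV[0]=[0, 0, 0]
Initial: VV[1]=[0, 0, 0]
Initial: VV[2]=[0, 0, 0]
Event 1: LOCAL 1: VV[1][1]++ -> VV[1]=[0, 1, 0]
Event 2: SEND 2->0: VV[2][2]++ -> VV[2]=[0, 0, 1], msg_vec=[0, 0, 1]; VV[0]=max(VV[0],msg_vec) then VV[0][0]++ -> VV[0]=[1, 0, 1]
Event 3: SEND 1->2: VV[1][1]++ -> VV[1]=[0, 2, 0], msg_vec=[0, 2, 0]; VV[2]=max(VV[2],msg_vec) then VV[2][2]++ -> VV[2]=[0, 2, 2]
Event 4: SEND 0->1: VV[0][0]++ -> VV[0]=[2, 0, 1], msg_vec=[2, 0, 1]; VV[1]=max(VV[1],msg_vec) then VV[1][1]++ -> VV[1]=[2, 3, 1]
Event 5: LOCAL 2: VV[2][2]++ -> VV[2]=[0, 2, 3]
Event 6: LOCAL 0: VV[0][0]++ -> VV[0]=[3, 0, 1]
Event 7: SEND 2->0: VV[2][2]++ -> VV[2]=[0, 2, 4], msg_vec=[0, 2, 4]; VV[0]=max(VV[0],msg_vec) then VV[0][0]++ -> VV[0]=[4, 2, 4]
Event 2 stamp: [0, 0, 1]
Event 6 stamp: [3, 0, 1]
[0, 0, 1] <= [3, 0, 1]? True
[3, 0, 1] <= [0, 0, 1]? False
Relation: before

Answer: before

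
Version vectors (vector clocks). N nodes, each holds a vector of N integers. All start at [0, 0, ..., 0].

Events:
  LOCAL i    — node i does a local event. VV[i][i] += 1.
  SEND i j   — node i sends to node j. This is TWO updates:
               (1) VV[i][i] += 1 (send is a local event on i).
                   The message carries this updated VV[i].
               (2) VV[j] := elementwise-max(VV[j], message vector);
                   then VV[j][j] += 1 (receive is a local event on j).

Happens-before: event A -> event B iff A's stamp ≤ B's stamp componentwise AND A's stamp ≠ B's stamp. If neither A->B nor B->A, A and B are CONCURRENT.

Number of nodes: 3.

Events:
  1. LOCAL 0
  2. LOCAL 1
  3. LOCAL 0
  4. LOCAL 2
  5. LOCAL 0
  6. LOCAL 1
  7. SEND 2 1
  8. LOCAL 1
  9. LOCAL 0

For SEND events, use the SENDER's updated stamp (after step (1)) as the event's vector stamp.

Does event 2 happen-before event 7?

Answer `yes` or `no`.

Answer: no

Derivation:
Initial: VV[0]=[0, 0, 0]
Initial: VV[1]=[0, 0, 0]
Initial: VV[2]=[0, 0, 0]
Event 1: LOCAL 0: VV[0][0]++ -> VV[0]=[1, 0, 0]
Event 2: LOCAL 1: VV[1][1]++ -> VV[1]=[0, 1, 0]
Event 3: LOCAL 0: VV[0][0]++ -> VV[0]=[2, 0, 0]
Event 4: LOCAL 2: VV[2][2]++ -> VV[2]=[0, 0, 1]
Event 5: LOCAL 0: VV[0][0]++ -> VV[0]=[3, 0, 0]
Event 6: LOCAL 1: VV[1][1]++ -> VV[1]=[0, 2, 0]
Event 7: SEND 2->1: VV[2][2]++ -> VV[2]=[0, 0, 2], msg_vec=[0, 0, 2]; VV[1]=max(VV[1],msg_vec) then VV[1][1]++ -> VV[1]=[0, 3, 2]
Event 8: LOCAL 1: VV[1][1]++ -> VV[1]=[0, 4, 2]
Event 9: LOCAL 0: VV[0][0]++ -> VV[0]=[4, 0, 0]
Event 2 stamp: [0, 1, 0]
Event 7 stamp: [0, 0, 2]
[0, 1, 0] <= [0, 0, 2]? False. Equal? False. Happens-before: False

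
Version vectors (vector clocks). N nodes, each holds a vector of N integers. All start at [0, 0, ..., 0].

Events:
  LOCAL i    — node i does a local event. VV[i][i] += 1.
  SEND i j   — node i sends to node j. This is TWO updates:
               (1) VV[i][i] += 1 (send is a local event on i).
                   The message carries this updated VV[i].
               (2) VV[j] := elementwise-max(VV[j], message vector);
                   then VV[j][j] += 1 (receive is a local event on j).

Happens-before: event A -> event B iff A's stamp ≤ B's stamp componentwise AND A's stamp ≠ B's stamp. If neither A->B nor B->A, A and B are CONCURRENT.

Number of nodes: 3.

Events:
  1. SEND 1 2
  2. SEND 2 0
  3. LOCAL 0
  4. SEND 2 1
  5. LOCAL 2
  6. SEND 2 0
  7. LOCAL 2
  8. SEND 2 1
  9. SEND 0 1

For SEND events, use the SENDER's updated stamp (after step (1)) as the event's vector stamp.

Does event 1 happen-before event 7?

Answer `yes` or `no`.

Initial: VV[0]=[0, 0, 0]
Initial: VV[1]=[0, 0, 0]
Initial: VV[2]=[0, 0, 0]
Event 1: SEND 1->2: VV[1][1]++ -> VV[1]=[0, 1, 0], msg_vec=[0, 1, 0]; VV[2]=max(VV[2],msg_vec) then VV[2][2]++ -> VV[2]=[0, 1, 1]
Event 2: SEND 2->0: VV[2][2]++ -> VV[2]=[0, 1, 2], msg_vec=[0, 1, 2]; VV[0]=max(VV[0],msg_vec) then VV[0][0]++ -> VV[0]=[1, 1, 2]
Event 3: LOCAL 0: VV[0][0]++ -> VV[0]=[2, 1, 2]
Event 4: SEND 2->1: VV[2][2]++ -> VV[2]=[0, 1, 3], msg_vec=[0, 1, 3]; VV[1]=max(VV[1],msg_vec) then VV[1][1]++ -> VV[1]=[0, 2, 3]
Event 5: LOCAL 2: VV[2][2]++ -> VV[2]=[0, 1, 4]
Event 6: SEND 2->0: VV[2][2]++ -> VV[2]=[0, 1, 5], msg_vec=[0, 1, 5]; VV[0]=max(VV[0],msg_vec) then VV[0][0]++ -> VV[0]=[3, 1, 5]
Event 7: LOCAL 2: VV[2][2]++ -> VV[2]=[0, 1, 6]
Event 8: SEND 2->1: VV[2][2]++ -> VV[2]=[0, 1, 7], msg_vec=[0, 1, 7]; VV[1]=max(VV[1],msg_vec) then VV[1][1]++ -> VV[1]=[0, 3, 7]
Event 9: SEND 0->1: VV[0][0]++ -> VV[0]=[4, 1, 5], msg_vec=[4, 1, 5]; VV[1]=max(VV[1],msg_vec) then VV[1][1]++ -> VV[1]=[4, 4, 7]
Event 1 stamp: [0, 1, 0]
Event 7 stamp: [0, 1, 6]
[0, 1, 0] <= [0, 1, 6]? True. Equal? False. Happens-before: True

Answer: yes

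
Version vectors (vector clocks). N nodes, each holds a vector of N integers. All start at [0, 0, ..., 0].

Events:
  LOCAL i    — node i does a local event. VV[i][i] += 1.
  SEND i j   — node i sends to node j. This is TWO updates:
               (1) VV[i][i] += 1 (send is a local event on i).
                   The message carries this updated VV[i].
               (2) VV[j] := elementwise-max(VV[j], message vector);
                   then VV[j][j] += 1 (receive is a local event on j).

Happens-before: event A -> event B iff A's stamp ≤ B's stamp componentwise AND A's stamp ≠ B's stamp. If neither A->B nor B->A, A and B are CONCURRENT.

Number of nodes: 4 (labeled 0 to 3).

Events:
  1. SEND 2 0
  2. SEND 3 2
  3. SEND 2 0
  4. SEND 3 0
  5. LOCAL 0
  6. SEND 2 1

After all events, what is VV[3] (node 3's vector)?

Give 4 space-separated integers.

Initial: VV[0]=[0, 0, 0, 0]
Initial: VV[1]=[0, 0, 0, 0]
Initial: VV[2]=[0, 0, 0, 0]
Initial: VV[3]=[0, 0, 0, 0]
Event 1: SEND 2->0: VV[2][2]++ -> VV[2]=[0, 0, 1, 0], msg_vec=[0, 0, 1, 0]; VV[0]=max(VV[0],msg_vec) then VV[0][0]++ -> VV[0]=[1, 0, 1, 0]
Event 2: SEND 3->2: VV[3][3]++ -> VV[3]=[0, 0, 0, 1], msg_vec=[0, 0, 0, 1]; VV[2]=max(VV[2],msg_vec) then VV[2][2]++ -> VV[2]=[0, 0, 2, 1]
Event 3: SEND 2->0: VV[2][2]++ -> VV[2]=[0, 0, 3, 1], msg_vec=[0, 0, 3, 1]; VV[0]=max(VV[0],msg_vec) then VV[0][0]++ -> VV[0]=[2, 0, 3, 1]
Event 4: SEND 3->0: VV[3][3]++ -> VV[3]=[0, 0, 0, 2], msg_vec=[0, 0, 0, 2]; VV[0]=max(VV[0],msg_vec) then VV[0][0]++ -> VV[0]=[3, 0, 3, 2]
Event 5: LOCAL 0: VV[0][0]++ -> VV[0]=[4, 0, 3, 2]
Event 6: SEND 2->1: VV[2][2]++ -> VV[2]=[0, 0, 4, 1], msg_vec=[0, 0, 4, 1]; VV[1]=max(VV[1],msg_vec) then VV[1][1]++ -> VV[1]=[0, 1, 4, 1]
Final vectors: VV[0]=[4, 0, 3, 2]; VV[1]=[0, 1, 4, 1]; VV[2]=[0, 0, 4, 1]; VV[3]=[0, 0, 0, 2]

Answer: 0 0 0 2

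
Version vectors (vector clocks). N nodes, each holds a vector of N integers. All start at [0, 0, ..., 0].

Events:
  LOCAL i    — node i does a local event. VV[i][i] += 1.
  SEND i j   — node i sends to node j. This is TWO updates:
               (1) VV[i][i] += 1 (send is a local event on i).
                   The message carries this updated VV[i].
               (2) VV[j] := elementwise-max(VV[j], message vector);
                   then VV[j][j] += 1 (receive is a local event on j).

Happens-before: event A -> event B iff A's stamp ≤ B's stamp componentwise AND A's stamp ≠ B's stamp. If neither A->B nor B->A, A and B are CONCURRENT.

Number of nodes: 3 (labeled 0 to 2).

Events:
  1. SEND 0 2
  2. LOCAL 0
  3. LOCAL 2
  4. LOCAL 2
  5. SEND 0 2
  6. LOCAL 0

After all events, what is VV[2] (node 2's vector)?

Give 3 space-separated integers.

Initial: VV[0]=[0, 0, 0]
Initial: VV[1]=[0, 0, 0]
Initial: VV[2]=[0, 0, 0]
Event 1: SEND 0->2: VV[0][0]++ -> VV[0]=[1, 0, 0], msg_vec=[1, 0, 0]; VV[2]=max(VV[2],msg_vec) then VV[2][2]++ -> VV[2]=[1, 0, 1]
Event 2: LOCAL 0: VV[0][0]++ -> VV[0]=[2, 0, 0]
Event 3: LOCAL 2: VV[2][2]++ -> VV[2]=[1, 0, 2]
Event 4: LOCAL 2: VV[2][2]++ -> VV[2]=[1, 0, 3]
Event 5: SEND 0->2: VV[0][0]++ -> VV[0]=[3, 0, 0], msg_vec=[3, 0, 0]; VV[2]=max(VV[2],msg_vec) then VV[2][2]++ -> VV[2]=[3, 0, 4]
Event 6: LOCAL 0: VV[0][0]++ -> VV[0]=[4, 0, 0]
Final vectors: VV[0]=[4, 0, 0]; VV[1]=[0, 0, 0]; VV[2]=[3, 0, 4]

Answer: 3 0 4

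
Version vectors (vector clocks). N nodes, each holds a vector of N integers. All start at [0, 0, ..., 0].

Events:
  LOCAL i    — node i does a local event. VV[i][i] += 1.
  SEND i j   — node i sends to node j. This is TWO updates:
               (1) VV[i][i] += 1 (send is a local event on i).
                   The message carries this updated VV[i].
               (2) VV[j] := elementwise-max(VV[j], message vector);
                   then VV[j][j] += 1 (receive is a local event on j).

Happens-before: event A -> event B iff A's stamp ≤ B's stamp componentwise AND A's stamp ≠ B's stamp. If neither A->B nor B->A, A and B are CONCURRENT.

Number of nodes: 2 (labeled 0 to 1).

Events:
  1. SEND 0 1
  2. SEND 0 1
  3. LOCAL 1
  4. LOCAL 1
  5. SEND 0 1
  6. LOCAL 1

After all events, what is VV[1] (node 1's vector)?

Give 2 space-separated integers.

Answer: 3 6

Derivation:
Initial: VV[0]=[0, 0]
Initial: VV[1]=[0, 0]
Event 1: SEND 0->1: VV[0][0]++ -> VV[0]=[1, 0], msg_vec=[1, 0]; VV[1]=max(VV[1],msg_vec) then VV[1][1]++ -> VV[1]=[1, 1]
Event 2: SEND 0->1: VV[0][0]++ -> VV[0]=[2, 0], msg_vec=[2, 0]; VV[1]=max(VV[1],msg_vec) then VV[1][1]++ -> VV[1]=[2, 2]
Event 3: LOCAL 1: VV[1][1]++ -> VV[1]=[2, 3]
Event 4: LOCAL 1: VV[1][1]++ -> VV[1]=[2, 4]
Event 5: SEND 0->1: VV[0][0]++ -> VV[0]=[3, 0], msg_vec=[3, 0]; VV[1]=max(VV[1],msg_vec) then VV[1][1]++ -> VV[1]=[3, 5]
Event 6: LOCAL 1: VV[1][1]++ -> VV[1]=[3, 6]
Final vectors: VV[0]=[3, 0]; VV[1]=[3, 6]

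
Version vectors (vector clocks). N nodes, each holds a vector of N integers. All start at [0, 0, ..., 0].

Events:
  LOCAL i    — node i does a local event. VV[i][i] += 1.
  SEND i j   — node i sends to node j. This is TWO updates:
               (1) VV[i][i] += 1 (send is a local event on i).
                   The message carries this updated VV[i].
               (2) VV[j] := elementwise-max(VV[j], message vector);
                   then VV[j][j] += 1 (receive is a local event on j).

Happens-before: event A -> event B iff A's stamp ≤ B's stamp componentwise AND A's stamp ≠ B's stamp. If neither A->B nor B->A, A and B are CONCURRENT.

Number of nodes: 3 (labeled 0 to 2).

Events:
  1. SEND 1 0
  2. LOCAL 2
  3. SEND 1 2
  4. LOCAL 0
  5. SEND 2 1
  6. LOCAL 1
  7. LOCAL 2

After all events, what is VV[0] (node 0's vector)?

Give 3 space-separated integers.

Answer: 2 1 0

Derivation:
Initial: VV[0]=[0, 0, 0]
Initial: VV[1]=[0, 0, 0]
Initial: VV[2]=[0, 0, 0]
Event 1: SEND 1->0: VV[1][1]++ -> VV[1]=[0, 1, 0], msg_vec=[0, 1, 0]; VV[0]=max(VV[0],msg_vec) then VV[0][0]++ -> VV[0]=[1, 1, 0]
Event 2: LOCAL 2: VV[2][2]++ -> VV[2]=[0, 0, 1]
Event 3: SEND 1->2: VV[1][1]++ -> VV[1]=[0, 2, 0], msg_vec=[0, 2, 0]; VV[2]=max(VV[2],msg_vec) then VV[2][2]++ -> VV[2]=[0, 2, 2]
Event 4: LOCAL 0: VV[0][0]++ -> VV[0]=[2, 1, 0]
Event 5: SEND 2->1: VV[2][2]++ -> VV[2]=[0, 2, 3], msg_vec=[0, 2, 3]; VV[1]=max(VV[1],msg_vec) then VV[1][1]++ -> VV[1]=[0, 3, 3]
Event 6: LOCAL 1: VV[1][1]++ -> VV[1]=[0, 4, 3]
Event 7: LOCAL 2: VV[2][2]++ -> VV[2]=[0, 2, 4]
Final vectors: VV[0]=[2, 1, 0]; VV[1]=[0, 4, 3]; VV[2]=[0, 2, 4]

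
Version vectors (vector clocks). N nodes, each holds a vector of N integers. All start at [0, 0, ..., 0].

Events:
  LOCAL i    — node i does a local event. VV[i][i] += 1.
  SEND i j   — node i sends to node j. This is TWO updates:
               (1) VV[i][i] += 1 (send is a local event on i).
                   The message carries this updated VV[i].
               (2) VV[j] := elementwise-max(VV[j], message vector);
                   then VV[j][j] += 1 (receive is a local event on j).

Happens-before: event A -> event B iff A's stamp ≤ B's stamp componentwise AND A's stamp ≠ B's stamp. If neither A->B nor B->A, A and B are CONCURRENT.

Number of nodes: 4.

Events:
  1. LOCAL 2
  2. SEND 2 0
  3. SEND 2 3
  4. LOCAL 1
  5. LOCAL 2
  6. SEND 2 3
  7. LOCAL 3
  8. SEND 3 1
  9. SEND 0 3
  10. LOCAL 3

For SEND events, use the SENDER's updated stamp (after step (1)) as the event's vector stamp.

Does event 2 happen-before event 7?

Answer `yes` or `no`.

Initial: VV[0]=[0, 0, 0, 0]
Initial: VV[1]=[0, 0, 0, 0]
Initial: VV[2]=[0, 0, 0, 0]
Initial: VV[3]=[0, 0, 0, 0]
Event 1: LOCAL 2: VV[2][2]++ -> VV[2]=[0, 0, 1, 0]
Event 2: SEND 2->0: VV[2][2]++ -> VV[2]=[0, 0, 2, 0], msg_vec=[0, 0, 2, 0]; VV[0]=max(VV[0],msg_vec) then VV[0][0]++ -> VV[0]=[1, 0, 2, 0]
Event 3: SEND 2->3: VV[2][2]++ -> VV[2]=[0, 0, 3, 0], msg_vec=[0, 0, 3, 0]; VV[3]=max(VV[3],msg_vec) then VV[3][3]++ -> VV[3]=[0, 0, 3, 1]
Event 4: LOCAL 1: VV[1][1]++ -> VV[1]=[0, 1, 0, 0]
Event 5: LOCAL 2: VV[2][2]++ -> VV[2]=[0, 0, 4, 0]
Event 6: SEND 2->3: VV[2][2]++ -> VV[2]=[0, 0, 5, 0], msg_vec=[0, 0, 5, 0]; VV[3]=max(VV[3],msg_vec) then VV[3][3]++ -> VV[3]=[0, 0, 5, 2]
Event 7: LOCAL 3: VV[3][3]++ -> VV[3]=[0, 0, 5, 3]
Event 8: SEND 3->1: VV[3][3]++ -> VV[3]=[0, 0, 5, 4], msg_vec=[0, 0, 5, 4]; VV[1]=max(VV[1],msg_vec) then VV[1][1]++ -> VV[1]=[0, 2, 5, 4]
Event 9: SEND 0->3: VV[0][0]++ -> VV[0]=[2, 0, 2, 0], msg_vec=[2, 0, 2, 0]; VV[3]=max(VV[3],msg_vec) then VV[3][3]++ -> VV[3]=[2, 0, 5, 5]
Event 10: LOCAL 3: VV[3][3]++ -> VV[3]=[2, 0, 5, 6]
Event 2 stamp: [0, 0, 2, 0]
Event 7 stamp: [0, 0, 5, 3]
[0, 0, 2, 0] <= [0, 0, 5, 3]? True. Equal? False. Happens-before: True

Answer: yes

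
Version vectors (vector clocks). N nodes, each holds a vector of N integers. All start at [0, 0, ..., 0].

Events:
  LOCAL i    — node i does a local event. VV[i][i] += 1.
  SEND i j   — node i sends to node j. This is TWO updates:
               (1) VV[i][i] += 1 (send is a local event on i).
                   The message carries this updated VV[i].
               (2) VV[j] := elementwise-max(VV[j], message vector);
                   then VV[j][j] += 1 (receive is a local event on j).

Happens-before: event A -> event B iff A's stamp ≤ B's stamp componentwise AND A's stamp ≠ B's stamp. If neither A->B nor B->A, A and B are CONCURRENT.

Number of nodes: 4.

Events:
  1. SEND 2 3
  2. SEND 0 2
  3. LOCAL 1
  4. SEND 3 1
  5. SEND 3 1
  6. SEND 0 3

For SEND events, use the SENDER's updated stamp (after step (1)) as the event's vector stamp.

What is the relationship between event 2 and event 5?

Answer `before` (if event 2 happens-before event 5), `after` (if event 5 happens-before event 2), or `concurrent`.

Initial: VV[0]=[0, 0, 0, 0]
Initial: VV[1]=[0, 0, 0, 0]
Initial: VV[2]=[0, 0, 0, 0]
Initial: VV[3]=[0, 0, 0, 0]
Event 1: SEND 2->3: VV[2][2]++ -> VV[2]=[0, 0, 1, 0], msg_vec=[0, 0, 1, 0]; VV[3]=max(VV[3],msg_vec) then VV[3][3]++ -> VV[3]=[0, 0, 1, 1]
Event 2: SEND 0->2: VV[0][0]++ -> VV[0]=[1, 0, 0, 0], msg_vec=[1, 0, 0, 0]; VV[2]=max(VV[2],msg_vec) then VV[2][2]++ -> VV[2]=[1, 0, 2, 0]
Event 3: LOCAL 1: VV[1][1]++ -> VV[1]=[0, 1, 0, 0]
Event 4: SEND 3->1: VV[3][3]++ -> VV[3]=[0, 0, 1, 2], msg_vec=[0, 0, 1, 2]; VV[1]=max(VV[1],msg_vec) then VV[1][1]++ -> VV[1]=[0, 2, 1, 2]
Event 5: SEND 3->1: VV[3][3]++ -> VV[3]=[0, 0, 1, 3], msg_vec=[0, 0, 1, 3]; VV[1]=max(VV[1],msg_vec) then VV[1][1]++ -> VV[1]=[0, 3, 1, 3]
Event 6: SEND 0->3: VV[0][0]++ -> VV[0]=[2, 0, 0, 0], msg_vec=[2, 0, 0, 0]; VV[3]=max(VV[3],msg_vec) then VV[3][3]++ -> VV[3]=[2, 0, 1, 4]
Event 2 stamp: [1, 0, 0, 0]
Event 5 stamp: [0, 0, 1, 3]
[1, 0, 0, 0] <= [0, 0, 1, 3]? False
[0, 0, 1, 3] <= [1, 0, 0, 0]? False
Relation: concurrent

Answer: concurrent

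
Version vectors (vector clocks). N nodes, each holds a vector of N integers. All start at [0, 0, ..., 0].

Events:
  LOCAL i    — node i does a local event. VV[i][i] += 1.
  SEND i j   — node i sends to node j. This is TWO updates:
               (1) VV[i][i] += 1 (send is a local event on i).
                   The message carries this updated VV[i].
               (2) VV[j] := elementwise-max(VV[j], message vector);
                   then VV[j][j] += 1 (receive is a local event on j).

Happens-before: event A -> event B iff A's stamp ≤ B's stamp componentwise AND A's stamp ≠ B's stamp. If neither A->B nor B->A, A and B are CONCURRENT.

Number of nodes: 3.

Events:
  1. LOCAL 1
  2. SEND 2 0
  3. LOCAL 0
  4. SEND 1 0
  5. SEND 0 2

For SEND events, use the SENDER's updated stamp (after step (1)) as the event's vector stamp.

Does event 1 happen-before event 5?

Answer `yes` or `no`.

Answer: yes

Derivation:
Initial: VV[0]=[0, 0, 0]
Initial: VV[1]=[0, 0, 0]
Initial: VV[2]=[0, 0, 0]
Event 1: LOCAL 1: VV[1][1]++ -> VV[1]=[0, 1, 0]
Event 2: SEND 2->0: VV[2][2]++ -> VV[2]=[0, 0, 1], msg_vec=[0, 0, 1]; VV[0]=max(VV[0],msg_vec) then VV[0][0]++ -> VV[0]=[1, 0, 1]
Event 3: LOCAL 0: VV[0][0]++ -> VV[0]=[2, 0, 1]
Event 4: SEND 1->0: VV[1][1]++ -> VV[1]=[0, 2, 0], msg_vec=[0, 2, 0]; VV[0]=max(VV[0],msg_vec) then VV[0][0]++ -> VV[0]=[3, 2, 1]
Event 5: SEND 0->2: VV[0][0]++ -> VV[0]=[4, 2, 1], msg_vec=[4, 2, 1]; VV[2]=max(VV[2],msg_vec) then VV[2][2]++ -> VV[2]=[4, 2, 2]
Event 1 stamp: [0, 1, 0]
Event 5 stamp: [4, 2, 1]
[0, 1, 0] <= [4, 2, 1]? True. Equal? False. Happens-before: True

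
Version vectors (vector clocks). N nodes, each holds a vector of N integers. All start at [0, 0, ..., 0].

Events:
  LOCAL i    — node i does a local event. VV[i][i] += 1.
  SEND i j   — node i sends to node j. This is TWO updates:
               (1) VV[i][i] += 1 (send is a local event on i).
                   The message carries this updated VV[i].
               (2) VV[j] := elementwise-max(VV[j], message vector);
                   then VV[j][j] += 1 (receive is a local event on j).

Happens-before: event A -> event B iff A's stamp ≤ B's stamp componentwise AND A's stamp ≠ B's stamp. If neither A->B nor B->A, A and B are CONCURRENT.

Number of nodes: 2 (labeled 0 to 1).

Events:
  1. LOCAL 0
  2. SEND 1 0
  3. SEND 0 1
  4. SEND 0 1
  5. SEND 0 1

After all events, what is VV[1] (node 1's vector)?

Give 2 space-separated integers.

Answer: 5 4

Derivation:
Initial: VV[0]=[0, 0]
Initial: VV[1]=[0, 0]
Event 1: LOCAL 0: VV[0][0]++ -> VV[0]=[1, 0]
Event 2: SEND 1->0: VV[1][1]++ -> VV[1]=[0, 1], msg_vec=[0, 1]; VV[0]=max(VV[0],msg_vec) then VV[0][0]++ -> VV[0]=[2, 1]
Event 3: SEND 0->1: VV[0][0]++ -> VV[0]=[3, 1], msg_vec=[3, 1]; VV[1]=max(VV[1],msg_vec) then VV[1][1]++ -> VV[1]=[3, 2]
Event 4: SEND 0->1: VV[0][0]++ -> VV[0]=[4, 1], msg_vec=[4, 1]; VV[1]=max(VV[1],msg_vec) then VV[1][1]++ -> VV[1]=[4, 3]
Event 5: SEND 0->1: VV[0][0]++ -> VV[0]=[5, 1], msg_vec=[5, 1]; VV[1]=max(VV[1],msg_vec) then VV[1][1]++ -> VV[1]=[5, 4]
Final vectors: VV[0]=[5, 1]; VV[1]=[5, 4]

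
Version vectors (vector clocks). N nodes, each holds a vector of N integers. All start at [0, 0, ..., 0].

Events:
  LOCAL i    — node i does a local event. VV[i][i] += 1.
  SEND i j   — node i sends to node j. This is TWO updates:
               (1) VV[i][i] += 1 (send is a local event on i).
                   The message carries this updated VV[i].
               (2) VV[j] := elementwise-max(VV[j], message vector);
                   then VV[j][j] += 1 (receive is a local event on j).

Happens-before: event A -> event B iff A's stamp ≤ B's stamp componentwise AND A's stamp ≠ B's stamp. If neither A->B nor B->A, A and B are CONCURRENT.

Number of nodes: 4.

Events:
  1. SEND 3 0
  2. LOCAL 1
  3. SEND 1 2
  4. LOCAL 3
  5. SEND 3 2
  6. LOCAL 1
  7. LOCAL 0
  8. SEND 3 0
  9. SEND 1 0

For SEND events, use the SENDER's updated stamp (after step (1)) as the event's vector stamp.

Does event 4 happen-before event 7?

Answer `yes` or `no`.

Initial: VV[0]=[0, 0, 0, 0]
Initial: VV[1]=[0, 0, 0, 0]
Initial: VV[2]=[0, 0, 0, 0]
Initial: VV[3]=[0, 0, 0, 0]
Event 1: SEND 3->0: VV[3][3]++ -> VV[3]=[0, 0, 0, 1], msg_vec=[0, 0, 0, 1]; VV[0]=max(VV[0],msg_vec) then VV[0][0]++ -> VV[0]=[1, 0, 0, 1]
Event 2: LOCAL 1: VV[1][1]++ -> VV[1]=[0, 1, 0, 0]
Event 3: SEND 1->2: VV[1][1]++ -> VV[1]=[0, 2, 0, 0], msg_vec=[0, 2, 0, 0]; VV[2]=max(VV[2],msg_vec) then VV[2][2]++ -> VV[2]=[0, 2, 1, 0]
Event 4: LOCAL 3: VV[3][3]++ -> VV[3]=[0, 0, 0, 2]
Event 5: SEND 3->2: VV[3][3]++ -> VV[3]=[0, 0, 0, 3], msg_vec=[0, 0, 0, 3]; VV[2]=max(VV[2],msg_vec) then VV[2][2]++ -> VV[2]=[0, 2, 2, 3]
Event 6: LOCAL 1: VV[1][1]++ -> VV[1]=[0, 3, 0, 0]
Event 7: LOCAL 0: VV[0][0]++ -> VV[0]=[2, 0, 0, 1]
Event 8: SEND 3->0: VV[3][3]++ -> VV[3]=[0, 0, 0, 4], msg_vec=[0, 0, 0, 4]; VV[0]=max(VV[0],msg_vec) then VV[0][0]++ -> VV[0]=[3, 0, 0, 4]
Event 9: SEND 1->0: VV[1][1]++ -> VV[1]=[0, 4, 0, 0], msg_vec=[0, 4, 0, 0]; VV[0]=max(VV[0],msg_vec) then VV[0][0]++ -> VV[0]=[4, 4, 0, 4]
Event 4 stamp: [0, 0, 0, 2]
Event 7 stamp: [2, 0, 0, 1]
[0, 0, 0, 2] <= [2, 0, 0, 1]? False. Equal? False. Happens-before: False

Answer: no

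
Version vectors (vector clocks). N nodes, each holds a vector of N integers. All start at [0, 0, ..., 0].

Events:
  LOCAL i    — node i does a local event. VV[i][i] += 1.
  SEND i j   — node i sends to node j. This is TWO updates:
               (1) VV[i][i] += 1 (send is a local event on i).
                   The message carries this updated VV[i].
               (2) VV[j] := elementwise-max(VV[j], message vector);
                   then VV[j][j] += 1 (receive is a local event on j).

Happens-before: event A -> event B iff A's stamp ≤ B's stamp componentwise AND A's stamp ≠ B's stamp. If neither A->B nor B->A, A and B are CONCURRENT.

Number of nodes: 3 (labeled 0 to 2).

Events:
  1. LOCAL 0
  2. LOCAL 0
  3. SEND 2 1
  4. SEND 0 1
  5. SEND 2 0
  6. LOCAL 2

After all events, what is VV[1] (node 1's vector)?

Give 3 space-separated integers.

Answer: 3 2 1

Derivation:
Initial: VV[0]=[0, 0, 0]
Initial: VV[1]=[0, 0, 0]
Initial: VV[2]=[0, 0, 0]
Event 1: LOCAL 0: VV[0][0]++ -> VV[0]=[1, 0, 0]
Event 2: LOCAL 0: VV[0][0]++ -> VV[0]=[2, 0, 0]
Event 3: SEND 2->1: VV[2][2]++ -> VV[2]=[0, 0, 1], msg_vec=[0, 0, 1]; VV[1]=max(VV[1],msg_vec) then VV[1][1]++ -> VV[1]=[0, 1, 1]
Event 4: SEND 0->1: VV[0][0]++ -> VV[0]=[3, 0, 0], msg_vec=[3, 0, 0]; VV[1]=max(VV[1],msg_vec) then VV[1][1]++ -> VV[1]=[3, 2, 1]
Event 5: SEND 2->0: VV[2][2]++ -> VV[2]=[0, 0, 2], msg_vec=[0, 0, 2]; VV[0]=max(VV[0],msg_vec) then VV[0][0]++ -> VV[0]=[4, 0, 2]
Event 6: LOCAL 2: VV[2][2]++ -> VV[2]=[0, 0, 3]
Final vectors: VV[0]=[4, 0, 2]; VV[1]=[3, 2, 1]; VV[2]=[0, 0, 3]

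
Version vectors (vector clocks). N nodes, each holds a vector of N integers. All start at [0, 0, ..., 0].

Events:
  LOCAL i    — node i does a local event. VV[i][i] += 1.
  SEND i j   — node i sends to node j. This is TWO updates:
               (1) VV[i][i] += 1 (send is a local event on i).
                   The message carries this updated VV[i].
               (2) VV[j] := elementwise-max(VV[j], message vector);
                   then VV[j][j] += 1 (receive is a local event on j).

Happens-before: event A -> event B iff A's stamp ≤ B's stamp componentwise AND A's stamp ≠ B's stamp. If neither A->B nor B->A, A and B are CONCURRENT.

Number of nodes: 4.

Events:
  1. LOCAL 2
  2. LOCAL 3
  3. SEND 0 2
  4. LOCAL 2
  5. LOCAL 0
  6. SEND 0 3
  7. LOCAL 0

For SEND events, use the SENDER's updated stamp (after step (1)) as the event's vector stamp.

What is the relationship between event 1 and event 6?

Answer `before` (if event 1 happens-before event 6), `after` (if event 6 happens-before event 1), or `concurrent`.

Initial: VV[0]=[0, 0, 0, 0]
Initial: VV[1]=[0, 0, 0, 0]
Initial: VV[2]=[0, 0, 0, 0]
Initial: VV[3]=[0, 0, 0, 0]
Event 1: LOCAL 2: VV[2][2]++ -> VV[2]=[0, 0, 1, 0]
Event 2: LOCAL 3: VV[3][3]++ -> VV[3]=[0, 0, 0, 1]
Event 3: SEND 0->2: VV[0][0]++ -> VV[0]=[1, 0, 0, 0], msg_vec=[1, 0, 0, 0]; VV[2]=max(VV[2],msg_vec) then VV[2][2]++ -> VV[2]=[1, 0, 2, 0]
Event 4: LOCAL 2: VV[2][2]++ -> VV[2]=[1, 0, 3, 0]
Event 5: LOCAL 0: VV[0][0]++ -> VV[0]=[2, 0, 0, 0]
Event 6: SEND 0->3: VV[0][0]++ -> VV[0]=[3, 0, 0, 0], msg_vec=[3, 0, 0, 0]; VV[3]=max(VV[3],msg_vec) then VV[3][3]++ -> VV[3]=[3, 0, 0, 2]
Event 7: LOCAL 0: VV[0][0]++ -> VV[0]=[4, 0, 0, 0]
Event 1 stamp: [0, 0, 1, 0]
Event 6 stamp: [3, 0, 0, 0]
[0, 0, 1, 0] <= [3, 0, 0, 0]? False
[3, 0, 0, 0] <= [0, 0, 1, 0]? False
Relation: concurrent

Answer: concurrent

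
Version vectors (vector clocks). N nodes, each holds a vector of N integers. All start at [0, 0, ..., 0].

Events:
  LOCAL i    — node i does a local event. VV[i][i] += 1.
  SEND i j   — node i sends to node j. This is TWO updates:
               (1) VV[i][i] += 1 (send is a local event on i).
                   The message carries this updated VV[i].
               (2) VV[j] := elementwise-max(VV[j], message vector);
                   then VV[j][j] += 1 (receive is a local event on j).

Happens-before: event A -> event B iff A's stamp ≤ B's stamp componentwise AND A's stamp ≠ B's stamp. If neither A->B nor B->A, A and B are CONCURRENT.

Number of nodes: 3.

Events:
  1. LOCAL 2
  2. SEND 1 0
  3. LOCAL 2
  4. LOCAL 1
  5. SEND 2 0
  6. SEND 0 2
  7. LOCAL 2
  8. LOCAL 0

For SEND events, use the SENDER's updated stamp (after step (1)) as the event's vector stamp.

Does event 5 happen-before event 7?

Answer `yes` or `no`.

Answer: yes

Derivation:
Initial: VV[0]=[0, 0, 0]
Initial: VV[1]=[0, 0, 0]
Initial: VV[2]=[0, 0, 0]
Event 1: LOCAL 2: VV[2][2]++ -> VV[2]=[0, 0, 1]
Event 2: SEND 1->0: VV[1][1]++ -> VV[1]=[0, 1, 0], msg_vec=[0, 1, 0]; VV[0]=max(VV[0],msg_vec) then VV[0][0]++ -> VV[0]=[1, 1, 0]
Event 3: LOCAL 2: VV[2][2]++ -> VV[2]=[0, 0, 2]
Event 4: LOCAL 1: VV[1][1]++ -> VV[1]=[0, 2, 0]
Event 5: SEND 2->0: VV[2][2]++ -> VV[2]=[0, 0, 3], msg_vec=[0, 0, 3]; VV[0]=max(VV[0],msg_vec) then VV[0][0]++ -> VV[0]=[2, 1, 3]
Event 6: SEND 0->2: VV[0][0]++ -> VV[0]=[3, 1, 3], msg_vec=[3, 1, 3]; VV[2]=max(VV[2],msg_vec) then VV[2][2]++ -> VV[2]=[3, 1, 4]
Event 7: LOCAL 2: VV[2][2]++ -> VV[2]=[3, 1, 5]
Event 8: LOCAL 0: VV[0][0]++ -> VV[0]=[4, 1, 3]
Event 5 stamp: [0, 0, 3]
Event 7 stamp: [3, 1, 5]
[0, 0, 3] <= [3, 1, 5]? True. Equal? False. Happens-before: True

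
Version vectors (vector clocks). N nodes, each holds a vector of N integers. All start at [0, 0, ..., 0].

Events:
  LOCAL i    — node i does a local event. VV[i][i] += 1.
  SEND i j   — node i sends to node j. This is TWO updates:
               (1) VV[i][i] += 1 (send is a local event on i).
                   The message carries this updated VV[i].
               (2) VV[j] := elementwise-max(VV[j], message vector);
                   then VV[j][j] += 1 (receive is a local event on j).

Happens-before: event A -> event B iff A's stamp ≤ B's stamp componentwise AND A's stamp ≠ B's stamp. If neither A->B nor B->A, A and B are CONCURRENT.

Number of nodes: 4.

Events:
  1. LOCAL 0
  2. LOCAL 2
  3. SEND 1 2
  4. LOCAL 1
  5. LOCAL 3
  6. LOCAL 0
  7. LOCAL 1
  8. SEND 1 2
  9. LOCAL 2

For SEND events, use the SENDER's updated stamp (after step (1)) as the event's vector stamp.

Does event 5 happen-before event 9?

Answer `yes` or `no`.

Answer: no

Derivation:
Initial: VV[0]=[0, 0, 0, 0]
Initial: VV[1]=[0, 0, 0, 0]
Initial: VV[2]=[0, 0, 0, 0]
Initial: VV[3]=[0, 0, 0, 0]
Event 1: LOCAL 0: VV[0][0]++ -> VV[0]=[1, 0, 0, 0]
Event 2: LOCAL 2: VV[2][2]++ -> VV[2]=[0, 0, 1, 0]
Event 3: SEND 1->2: VV[1][1]++ -> VV[1]=[0, 1, 0, 0], msg_vec=[0, 1, 0, 0]; VV[2]=max(VV[2],msg_vec) then VV[2][2]++ -> VV[2]=[0, 1, 2, 0]
Event 4: LOCAL 1: VV[1][1]++ -> VV[1]=[0, 2, 0, 0]
Event 5: LOCAL 3: VV[3][3]++ -> VV[3]=[0, 0, 0, 1]
Event 6: LOCAL 0: VV[0][0]++ -> VV[0]=[2, 0, 0, 0]
Event 7: LOCAL 1: VV[1][1]++ -> VV[1]=[0, 3, 0, 0]
Event 8: SEND 1->2: VV[1][1]++ -> VV[1]=[0, 4, 0, 0], msg_vec=[0, 4, 0, 0]; VV[2]=max(VV[2],msg_vec) then VV[2][2]++ -> VV[2]=[0, 4, 3, 0]
Event 9: LOCAL 2: VV[2][2]++ -> VV[2]=[0, 4, 4, 0]
Event 5 stamp: [0, 0, 0, 1]
Event 9 stamp: [0, 4, 4, 0]
[0, 0, 0, 1] <= [0, 4, 4, 0]? False. Equal? False. Happens-before: False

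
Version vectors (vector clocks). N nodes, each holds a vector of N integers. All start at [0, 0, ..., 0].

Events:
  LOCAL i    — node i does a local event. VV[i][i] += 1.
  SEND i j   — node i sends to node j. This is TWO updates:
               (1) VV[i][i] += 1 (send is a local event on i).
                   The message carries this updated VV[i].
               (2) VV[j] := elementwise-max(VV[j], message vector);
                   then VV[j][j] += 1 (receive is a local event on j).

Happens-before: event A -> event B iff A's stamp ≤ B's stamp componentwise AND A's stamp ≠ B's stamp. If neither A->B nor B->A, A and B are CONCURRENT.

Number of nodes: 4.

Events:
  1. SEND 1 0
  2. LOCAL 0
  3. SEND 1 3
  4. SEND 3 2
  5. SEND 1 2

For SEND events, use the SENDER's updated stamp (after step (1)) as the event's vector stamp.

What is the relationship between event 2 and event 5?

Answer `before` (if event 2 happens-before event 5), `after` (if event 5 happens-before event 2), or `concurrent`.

Answer: concurrent

Derivation:
Initial: VV[0]=[0, 0, 0, 0]
Initial: VV[1]=[0, 0, 0, 0]
Initial: VV[2]=[0, 0, 0, 0]
Initial: VV[3]=[0, 0, 0, 0]
Event 1: SEND 1->0: VV[1][1]++ -> VV[1]=[0, 1, 0, 0], msg_vec=[0, 1, 0, 0]; VV[0]=max(VV[0],msg_vec) then VV[0][0]++ -> VV[0]=[1, 1, 0, 0]
Event 2: LOCAL 0: VV[0][0]++ -> VV[0]=[2, 1, 0, 0]
Event 3: SEND 1->3: VV[1][1]++ -> VV[1]=[0, 2, 0, 0], msg_vec=[0, 2, 0, 0]; VV[3]=max(VV[3],msg_vec) then VV[3][3]++ -> VV[3]=[0, 2, 0, 1]
Event 4: SEND 3->2: VV[3][3]++ -> VV[3]=[0, 2, 0, 2], msg_vec=[0, 2, 0, 2]; VV[2]=max(VV[2],msg_vec) then VV[2][2]++ -> VV[2]=[0, 2, 1, 2]
Event 5: SEND 1->2: VV[1][1]++ -> VV[1]=[0, 3, 0, 0], msg_vec=[0, 3, 0, 0]; VV[2]=max(VV[2],msg_vec) then VV[2][2]++ -> VV[2]=[0, 3, 2, 2]
Event 2 stamp: [2, 1, 0, 0]
Event 5 stamp: [0, 3, 0, 0]
[2, 1, 0, 0] <= [0, 3, 0, 0]? False
[0, 3, 0, 0] <= [2, 1, 0, 0]? False
Relation: concurrent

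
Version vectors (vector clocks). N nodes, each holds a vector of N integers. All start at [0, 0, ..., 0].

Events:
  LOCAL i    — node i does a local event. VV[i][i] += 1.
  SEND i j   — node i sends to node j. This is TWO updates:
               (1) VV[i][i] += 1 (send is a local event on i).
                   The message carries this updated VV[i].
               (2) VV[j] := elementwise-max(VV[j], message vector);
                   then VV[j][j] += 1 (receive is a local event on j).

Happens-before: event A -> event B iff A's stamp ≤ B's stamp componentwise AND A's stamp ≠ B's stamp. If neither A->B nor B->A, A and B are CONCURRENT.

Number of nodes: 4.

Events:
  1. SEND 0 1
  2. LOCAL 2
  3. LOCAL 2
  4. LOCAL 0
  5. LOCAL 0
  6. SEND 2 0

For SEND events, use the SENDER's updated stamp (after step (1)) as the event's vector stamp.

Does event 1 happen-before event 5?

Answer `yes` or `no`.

Answer: yes

Derivation:
Initial: VV[0]=[0, 0, 0, 0]
Initial: VV[1]=[0, 0, 0, 0]
Initial: VV[2]=[0, 0, 0, 0]
Initial: VV[3]=[0, 0, 0, 0]
Event 1: SEND 0->1: VV[0][0]++ -> VV[0]=[1, 0, 0, 0], msg_vec=[1, 0, 0, 0]; VV[1]=max(VV[1],msg_vec) then VV[1][1]++ -> VV[1]=[1, 1, 0, 0]
Event 2: LOCAL 2: VV[2][2]++ -> VV[2]=[0, 0, 1, 0]
Event 3: LOCAL 2: VV[2][2]++ -> VV[2]=[0, 0, 2, 0]
Event 4: LOCAL 0: VV[0][0]++ -> VV[0]=[2, 0, 0, 0]
Event 5: LOCAL 0: VV[0][0]++ -> VV[0]=[3, 0, 0, 0]
Event 6: SEND 2->0: VV[2][2]++ -> VV[2]=[0, 0, 3, 0], msg_vec=[0, 0, 3, 0]; VV[0]=max(VV[0],msg_vec) then VV[0][0]++ -> VV[0]=[4, 0, 3, 0]
Event 1 stamp: [1, 0, 0, 0]
Event 5 stamp: [3, 0, 0, 0]
[1, 0, 0, 0] <= [3, 0, 0, 0]? True. Equal? False. Happens-before: True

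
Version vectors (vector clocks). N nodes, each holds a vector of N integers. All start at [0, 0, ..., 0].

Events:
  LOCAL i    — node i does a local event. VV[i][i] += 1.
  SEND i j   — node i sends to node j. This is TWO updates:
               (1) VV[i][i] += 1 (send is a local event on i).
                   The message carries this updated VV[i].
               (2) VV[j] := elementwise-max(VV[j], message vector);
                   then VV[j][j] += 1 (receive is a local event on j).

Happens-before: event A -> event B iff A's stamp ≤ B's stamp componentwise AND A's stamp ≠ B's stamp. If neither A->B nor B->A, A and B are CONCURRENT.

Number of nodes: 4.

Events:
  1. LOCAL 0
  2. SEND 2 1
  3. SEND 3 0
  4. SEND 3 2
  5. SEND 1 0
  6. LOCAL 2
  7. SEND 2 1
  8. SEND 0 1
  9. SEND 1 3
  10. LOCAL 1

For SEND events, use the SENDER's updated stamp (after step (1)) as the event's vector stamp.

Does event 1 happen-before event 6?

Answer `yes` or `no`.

Answer: no

Derivation:
Initial: VV[0]=[0, 0, 0, 0]
Initial: VV[1]=[0, 0, 0, 0]
Initial: VV[2]=[0, 0, 0, 0]
Initial: VV[3]=[0, 0, 0, 0]
Event 1: LOCAL 0: VV[0][0]++ -> VV[0]=[1, 0, 0, 0]
Event 2: SEND 2->1: VV[2][2]++ -> VV[2]=[0, 0, 1, 0], msg_vec=[0, 0, 1, 0]; VV[1]=max(VV[1],msg_vec) then VV[1][1]++ -> VV[1]=[0, 1, 1, 0]
Event 3: SEND 3->0: VV[3][3]++ -> VV[3]=[0, 0, 0, 1], msg_vec=[0, 0, 0, 1]; VV[0]=max(VV[0],msg_vec) then VV[0][0]++ -> VV[0]=[2, 0, 0, 1]
Event 4: SEND 3->2: VV[3][3]++ -> VV[3]=[0, 0, 0, 2], msg_vec=[0, 0, 0, 2]; VV[2]=max(VV[2],msg_vec) then VV[2][2]++ -> VV[2]=[0, 0, 2, 2]
Event 5: SEND 1->0: VV[1][1]++ -> VV[1]=[0, 2, 1, 0], msg_vec=[0, 2, 1, 0]; VV[0]=max(VV[0],msg_vec) then VV[0][0]++ -> VV[0]=[3, 2, 1, 1]
Event 6: LOCAL 2: VV[2][2]++ -> VV[2]=[0, 0, 3, 2]
Event 7: SEND 2->1: VV[2][2]++ -> VV[2]=[0, 0, 4, 2], msg_vec=[0, 0, 4, 2]; VV[1]=max(VV[1],msg_vec) then VV[1][1]++ -> VV[1]=[0, 3, 4, 2]
Event 8: SEND 0->1: VV[0][0]++ -> VV[0]=[4, 2, 1, 1], msg_vec=[4, 2, 1, 1]; VV[1]=max(VV[1],msg_vec) then VV[1][1]++ -> VV[1]=[4, 4, 4, 2]
Event 9: SEND 1->3: VV[1][1]++ -> VV[1]=[4, 5, 4, 2], msg_vec=[4, 5, 4, 2]; VV[3]=max(VV[3],msg_vec) then VV[3][3]++ -> VV[3]=[4, 5, 4, 3]
Event 10: LOCAL 1: VV[1][1]++ -> VV[1]=[4, 6, 4, 2]
Event 1 stamp: [1, 0, 0, 0]
Event 6 stamp: [0, 0, 3, 2]
[1, 0, 0, 0] <= [0, 0, 3, 2]? False. Equal? False. Happens-before: False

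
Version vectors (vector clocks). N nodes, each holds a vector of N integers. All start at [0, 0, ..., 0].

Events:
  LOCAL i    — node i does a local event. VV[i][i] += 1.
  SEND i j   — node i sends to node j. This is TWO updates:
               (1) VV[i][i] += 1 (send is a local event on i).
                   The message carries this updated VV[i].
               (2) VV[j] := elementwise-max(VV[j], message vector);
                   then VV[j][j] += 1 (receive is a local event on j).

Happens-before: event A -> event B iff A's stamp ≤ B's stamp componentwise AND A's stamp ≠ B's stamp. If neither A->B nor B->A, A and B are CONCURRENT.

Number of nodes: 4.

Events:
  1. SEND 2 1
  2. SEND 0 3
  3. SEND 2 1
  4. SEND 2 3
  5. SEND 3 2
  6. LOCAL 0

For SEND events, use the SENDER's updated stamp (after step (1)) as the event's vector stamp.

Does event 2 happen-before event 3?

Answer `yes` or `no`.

Initial: VV[0]=[0, 0, 0, 0]
Initial: VV[1]=[0, 0, 0, 0]
Initial: VV[2]=[0, 0, 0, 0]
Initial: VV[3]=[0, 0, 0, 0]
Event 1: SEND 2->1: VV[2][2]++ -> VV[2]=[0, 0, 1, 0], msg_vec=[0, 0, 1, 0]; VV[1]=max(VV[1],msg_vec) then VV[1][1]++ -> VV[1]=[0, 1, 1, 0]
Event 2: SEND 0->3: VV[0][0]++ -> VV[0]=[1, 0, 0, 0], msg_vec=[1, 0, 0, 0]; VV[3]=max(VV[3],msg_vec) then VV[3][3]++ -> VV[3]=[1, 0, 0, 1]
Event 3: SEND 2->1: VV[2][2]++ -> VV[2]=[0, 0, 2, 0], msg_vec=[0, 0, 2, 0]; VV[1]=max(VV[1],msg_vec) then VV[1][1]++ -> VV[1]=[0, 2, 2, 0]
Event 4: SEND 2->3: VV[2][2]++ -> VV[2]=[0, 0, 3, 0], msg_vec=[0, 0, 3, 0]; VV[3]=max(VV[3],msg_vec) then VV[3][3]++ -> VV[3]=[1, 0, 3, 2]
Event 5: SEND 3->2: VV[3][3]++ -> VV[3]=[1, 0, 3, 3], msg_vec=[1, 0, 3, 3]; VV[2]=max(VV[2],msg_vec) then VV[2][2]++ -> VV[2]=[1, 0, 4, 3]
Event 6: LOCAL 0: VV[0][0]++ -> VV[0]=[2, 0, 0, 0]
Event 2 stamp: [1, 0, 0, 0]
Event 3 stamp: [0, 0, 2, 0]
[1, 0, 0, 0] <= [0, 0, 2, 0]? False. Equal? False. Happens-before: False

Answer: no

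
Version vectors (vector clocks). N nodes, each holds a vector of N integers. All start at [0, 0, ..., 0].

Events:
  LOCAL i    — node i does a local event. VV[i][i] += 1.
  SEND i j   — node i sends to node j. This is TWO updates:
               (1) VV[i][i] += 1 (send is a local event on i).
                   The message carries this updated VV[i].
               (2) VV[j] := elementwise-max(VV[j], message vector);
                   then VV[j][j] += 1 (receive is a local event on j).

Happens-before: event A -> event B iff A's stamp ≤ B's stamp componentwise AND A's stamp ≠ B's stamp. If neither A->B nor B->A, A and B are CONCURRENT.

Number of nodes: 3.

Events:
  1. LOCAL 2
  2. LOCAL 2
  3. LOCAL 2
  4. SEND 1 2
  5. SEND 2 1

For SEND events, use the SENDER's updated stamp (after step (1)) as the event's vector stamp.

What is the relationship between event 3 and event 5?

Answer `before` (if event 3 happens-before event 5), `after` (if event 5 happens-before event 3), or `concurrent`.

Answer: before

Derivation:
Initial: VV[0]=[0, 0, 0]
Initial: VV[1]=[0, 0, 0]
Initial: VV[2]=[0, 0, 0]
Event 1: LOCAL 2: VV[2][2]++ -> VV[2]=[0, 0, 1]
Event 2: LOCAL 2: VV[2][2]++ -> VV[2]=[0, 0, 2]
Event 3: LOCAL 2: VV[2][2]++ -> VV[2]=[0, 0, 3]
Event 4: SEND 1->2: VV[1][1]++ -> VV[1]=[0, 1, 0], msg_vec=[0, 1, 0]; VV[2]=max(VV[2],msg_vec) then VV[2][2]++ -> VV[2]=[0, 1, 4]
Event 5: SEND 2->1: VV[2][2]++ -> VV[2]=[0, 1, 5], msg_vec=[0, 1, 5]; VV[1]=max(VV[1],msg_vec) then VV[1][1]++ -> VV[1]=[0, 2, 5]
Event 3 stamp: [0, 0, 3]
Event 5 stamp: [0, 1, 5]
[0, 0, 3] <= [0, 1, 5]? True
[0, 1, 5] <= [0, 0, 3]? False
Relation: before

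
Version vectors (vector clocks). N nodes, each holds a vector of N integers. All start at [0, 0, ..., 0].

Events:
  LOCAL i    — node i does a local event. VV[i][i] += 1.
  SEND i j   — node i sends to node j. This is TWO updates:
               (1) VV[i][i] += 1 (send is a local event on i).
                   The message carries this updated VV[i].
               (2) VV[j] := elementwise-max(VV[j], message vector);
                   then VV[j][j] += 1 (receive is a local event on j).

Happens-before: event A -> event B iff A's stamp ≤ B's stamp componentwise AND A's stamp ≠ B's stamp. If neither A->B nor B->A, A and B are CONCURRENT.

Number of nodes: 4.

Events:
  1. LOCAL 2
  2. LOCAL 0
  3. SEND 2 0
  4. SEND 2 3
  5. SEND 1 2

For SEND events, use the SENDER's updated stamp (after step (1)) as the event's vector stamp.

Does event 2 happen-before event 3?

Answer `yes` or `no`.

Initial: VV[0]=[0, 0, 0, 0]
Initial: VV[1]=[0, 0, 0, 0]
Initial: VV[2]=[0, 0, 0, 0]
Initial: VV[3]=[0, 0, 0, 0]
Event 1: LOCAL 2: VV[2][2]++ -> VV[2]=[0, 0, 1, 0]
Event 2: LOCAL 0: VV[0][0]++ -> VV[0]=[1, 0, 0, 0]
Event 3: SEND 2->0: VV[2][2]++ -> VV[2]=[0, 0, 2, 0], msg_vec=[0, 0, 2, 0]; VV[0]=max(VV[0],msg_vec) then VV[0][0]++ -> VV[0]=[2, 0, 2, 0]
Event 4: SEND 2->3: VV[2][2]++ -> VV[2]=[0, 0, 3, 0], msg_vec=[0, 0, 3, 0]; VV[3]=max(VV[3],msg_vec) then VV[3][3]++ -> VV[3]=[0, 0, 3, 1]
Event 5: SEND 1->2: VV[1][1]++ -> VV[1]=[0, 1, 0, 0], msg_vec=[0, 1, 0, 0]; VV[2]=max(VV[2],msg_vec) then VV[2][2]++ -> VV[2]=[0, 1, 4, 0]
Event 2 stamp: [1, 0, 0, 0]
Event 3 stamp: [0, 0, 2, 0]
[1, 0, 0, 0] <= [0, 0, 2, 0]? False. Equal? False. Happens-before: False

Answer: no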